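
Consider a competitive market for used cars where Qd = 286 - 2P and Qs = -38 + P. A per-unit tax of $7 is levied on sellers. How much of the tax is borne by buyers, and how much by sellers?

Buyers bear 7/3, sellers bear 14/3

Pre-tax equilibrium: P* = 108, Q* = 70.
Tax on sellers shifts supply to Qs = -38 + 1(P − 7) = -45 + P.
286 - 2P = -45 + P gives buyer price Pb = 331/3; sellers receive Ps = 331/3 − 7 = 310/3.
New quantity: Q = 286 − 2(331/3) = 196/3.
Buyer burden = 331/3 − 108 = 7/3; seller burden = 108 − 310/3 = 14/3.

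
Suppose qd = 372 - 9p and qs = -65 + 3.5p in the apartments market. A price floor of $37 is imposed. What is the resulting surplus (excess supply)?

Surplus = 25.5

Equilibrium price would be p* = 34.96, so the floor at 37 binds.
At p = 37: qd = 39, qs = 64.5.
Surplus = 64.5 − 39 = 25.5.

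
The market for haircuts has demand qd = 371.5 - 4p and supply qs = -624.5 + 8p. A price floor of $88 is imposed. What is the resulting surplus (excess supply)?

Surplus = 60

Equilibrium price would be p* = 83, so the floor at 88 binds.
At p = 88: qd = 19.5, qs = 79.5.
Surplus = 79.5 − 19.5 = 60.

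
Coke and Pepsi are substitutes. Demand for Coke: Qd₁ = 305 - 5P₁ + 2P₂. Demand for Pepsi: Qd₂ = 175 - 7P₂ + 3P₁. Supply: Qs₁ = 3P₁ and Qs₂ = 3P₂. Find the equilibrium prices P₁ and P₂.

P₁ = 1700/37, P₂ = 2315/74

Market 1: 305 - 5P₁ + 2P₂ = 3P₁ → 8P₁ - 2P₂ = 305.
Market 2: 10P₂ - 3P₁ = 175.
Eliminating P₂: 10×(1) + 2×(2) gives 74P₁ = 3400, so P₁ = 1700/37.
Back-substitute into (2): P₂ = (175 + 3×1700/37) / 10 = 2315/74.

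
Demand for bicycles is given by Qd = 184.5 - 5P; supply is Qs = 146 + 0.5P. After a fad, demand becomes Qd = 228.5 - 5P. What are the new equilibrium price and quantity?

Original equilibrium: P* = 7, Q* = 149.5.
New equilibrium: 228.5 - 5P = 146 + 0.5P, so 82.5 = 5.5P and P' = 15; Q' = 228.5 − 5(15) = 153.5.

P' = 15, Q' = 153.5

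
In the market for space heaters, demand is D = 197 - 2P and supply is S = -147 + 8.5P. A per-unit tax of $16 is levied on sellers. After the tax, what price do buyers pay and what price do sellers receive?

Buyers pay 320/7, sellers receive 208/7

Pre-tax equilibrium: P* = 688/21, Q* = 2761/21.
Tax on sellers shifts supply to S = -147 + 8.5(P − 16) = -283 + 8.5P.
197 - 2P = -283 + 8.5P gives buyer price Pb = 320/7; sellers receive Ps = 320/7 − 16 = 208/7.
New quantity: Q = 197 − 2(320/7) = 739/7.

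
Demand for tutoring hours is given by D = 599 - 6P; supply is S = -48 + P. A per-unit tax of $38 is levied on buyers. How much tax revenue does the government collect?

Tax revenue = 3154/7

Pre-tax equilibrium: P* = 647/7, Q* = 311/7.
Tax on buyers shifts demand to D = 599 − 6(P + 38) = 371 - 6P.
371 - 6P = -48 + P gives seller price Ps = 419/7; buyers pay Pb = 419/7 + 38 = 685/7.
New quantity: Q = 599 − 6(685/7) = 83/7.
Revenue = 38 × 83/7 = 3154/7.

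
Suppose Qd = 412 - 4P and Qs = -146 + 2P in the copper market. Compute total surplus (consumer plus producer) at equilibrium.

Total surplus = 600

Equilibrium: 412 - 4P = -146 + 2P gives P* = 93, Q* = 40.
Demand choke price: P = 103; supply starts at P = 73.
CS = ½(103 − 93)(40) = 200; PS = ½(93 − 73)(40) = 400.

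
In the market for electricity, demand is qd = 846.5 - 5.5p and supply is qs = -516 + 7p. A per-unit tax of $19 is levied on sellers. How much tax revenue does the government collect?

Tax revenue = 3581.12

Pre-tax equilibrium: p* = 109, q* = 247.
Tax on sellers shifts supply to qs = -516 + 7(p − 19) = -649 + 7p.
846.5 - 5.5p = -649 + 7p gives buyer price pb = 119.64; sellers receive ps = 119.64 − 19 = 100.64.
New quantity: q = 846.5 − 5.5(119.64) = 188.48.
Revenue = 19 × 188.48 = 3581.12.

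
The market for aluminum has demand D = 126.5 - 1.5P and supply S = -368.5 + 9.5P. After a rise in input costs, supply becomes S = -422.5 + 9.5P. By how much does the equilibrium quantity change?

ΔQ = -81/11

Original equilibrium: P* = 45, Q* = 59.
New equilibrium: 126.5 - 1.5P = -422.5 + 9.5P, so 549 = 11P and P' = 549/11; Q' = 126.5 − 1.5(549/11) = 568/11.
Change in quantity: 568/11 − 59 = -81/11.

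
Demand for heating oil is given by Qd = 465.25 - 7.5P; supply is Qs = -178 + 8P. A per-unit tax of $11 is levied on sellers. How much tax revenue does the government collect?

Tax revenue = 37994/31

Pre-tax equilibrium: P* = 41.5, Q* = 154.
Tax on sellers shifts supply to Qs = -178 + 8(P − 11) = -266 + 8P.
465.25 - 7.5P = -266 + 8P gives buyer price Pb = 2925/62; sellers receive Ps = 2925/62 − 11 = 2243/62.
New quantity: Q = 465.25 − 7.5(2925/62) = 3454/31.
Revenue = 11 × 3454/31 = 37994/31.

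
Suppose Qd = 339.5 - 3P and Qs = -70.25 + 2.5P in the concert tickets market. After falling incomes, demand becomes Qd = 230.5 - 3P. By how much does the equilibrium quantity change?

Original equilibrium: P* = 74.5, Q* = 116.
New equilibrium: 230.5 - 3P = -70.25 + 2.5P, so 300.75 = 5.5P and P' = 1203/22; Q' = 230.5 − 3(1203/22) = 731/11.
Change in quantity: 731/11 − 116 = -545/11.

ΔQ = -545/11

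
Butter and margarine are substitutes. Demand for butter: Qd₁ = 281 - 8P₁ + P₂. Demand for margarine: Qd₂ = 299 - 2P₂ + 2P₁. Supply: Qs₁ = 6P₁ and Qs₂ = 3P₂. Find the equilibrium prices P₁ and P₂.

Market 1: 281 - 8P₁ + P₂ = 6P₁ → 14P₁ - P₂ = 281.
Market 2: 5P₂ - 2P₁ = 299.
Eliminating P₂: 5×(1) + 1×(2) gives 68P₁ = 1704, so P₁ = 426/17.
Back-substitute into (2): P₂ = (299 + 2×426/17) / 5 = 1187/17.

P₁ = 426/17, P₂ = 1187/17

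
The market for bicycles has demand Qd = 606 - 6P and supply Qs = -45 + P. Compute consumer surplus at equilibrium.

Consumer surplus = 192

Equilibrium: 606 - 6P = -45 + P gives P* = 93, Q* = 48.
Demand choke price (Qd = 0): P = 101.
CS = ½(101 − 93)(48) = 192.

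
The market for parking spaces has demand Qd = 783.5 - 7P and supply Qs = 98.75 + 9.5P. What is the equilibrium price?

P* = 41.5

Set Qd = Qs: 783.5 - 7P = 98.75 + 9.5P.
684.75 = 16.5P, so P* = 41.5.
Q* = 783.5 − 7(41.5) = 493.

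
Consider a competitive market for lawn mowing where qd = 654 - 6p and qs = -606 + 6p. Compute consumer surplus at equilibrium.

Consumer surplus = 48

Equilibrium: 654 - 6p = -606 + 6p gives p* = 105, q* = 24.
Demand choke price (qd = 0): p = 109.
CS = ½(109 − 105)(24) = 48.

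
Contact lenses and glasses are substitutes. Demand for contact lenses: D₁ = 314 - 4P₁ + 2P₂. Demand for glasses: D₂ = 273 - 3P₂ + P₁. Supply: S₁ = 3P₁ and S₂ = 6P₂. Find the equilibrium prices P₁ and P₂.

Market 1: 314 - 4P₁ + 2P₂ = 3P₁ → 7P₁ - 2P₂ = 314.
Market 2: 9P₂ - P₁ = 273.
Eliminating P₂: 9×(1) + 2×(2) gives 61P₁ = 3372, so P₁ = 3372/61.
Back-substitute into (2): P₂ = (273 + 1×3372/61) / 9 = 2225/61.

P₁ = 3372/61, P₂ = 2225/61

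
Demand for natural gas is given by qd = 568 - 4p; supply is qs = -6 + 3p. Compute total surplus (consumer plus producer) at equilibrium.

Equilibrium: 568 - 4p = -6 + 3p gives p* = 82, q* = 240.
Demand choke price: p = 142; supply starts at p = 2.
CS = ½(142 − 82)(240) = 7200; PS = ½(82 − 2)(240) = 9600.

Total surplus = 16800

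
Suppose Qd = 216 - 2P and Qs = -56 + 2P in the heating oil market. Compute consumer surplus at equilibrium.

Consumer surplus = 1600

Equilibrium: 216 - 2P = -56 + 2P gives P* = 68, Q* = 80.
Demand choke price (Qd = 0): P = 108.
CS = ½(108 − 68)(80) = 1600.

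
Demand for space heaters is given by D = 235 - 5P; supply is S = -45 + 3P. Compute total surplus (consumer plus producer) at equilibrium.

Equilibrium: 235 - 5P = -45 + 3P gives P* = 35, Q* = 60.
Demand choke price: P = 47; supply starts at P = 15.
CS = ½(47 − 35)(60) = 360; PS = ½(35 − 15)(60) = 600.

Total surplus = 960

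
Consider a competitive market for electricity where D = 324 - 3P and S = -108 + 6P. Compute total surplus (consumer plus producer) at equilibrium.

Equilibrium: 324 - 3P = -108 + 6P gives P* = 48, Q* = 180.
Demand choke price: P = 108; supply starts at P = 18.
CS = ½(108 − 48)(180) = 5400; PS = ½(48 − 18)(180) = 2700.

Total surplus = 8100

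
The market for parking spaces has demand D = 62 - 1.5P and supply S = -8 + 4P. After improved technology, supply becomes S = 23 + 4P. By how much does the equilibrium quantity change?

ΔQ = 93/11

Original equilibrium: P* = 140/11, Q* = 472/11.
New equilibrium: 62 - 1.5P = 23 + 4P, so 39 = 5.5P and P' = 78/11; Q' = 62 − 1.5(78/11) = 565/11.
Change in quantity: 565/11 − 472/11 = 93/11.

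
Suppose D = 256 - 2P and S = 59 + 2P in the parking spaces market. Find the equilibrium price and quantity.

P* = 49.25, Q* = 157.5

Set D = S: 256 - 2P = 59 + 2P.
197 = 4P, so P* = 49.25.
Q* = 256 − 2(49.25) = 157.5.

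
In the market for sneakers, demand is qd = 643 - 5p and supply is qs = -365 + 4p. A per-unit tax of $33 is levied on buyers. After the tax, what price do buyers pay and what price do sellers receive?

Buyers pay 380/3, sellers receive 281/3

Pre-tax equilibrium: p* = 112, q* = 83.
Tax on buyers shifts demand to qd = 643 − 5(p + 33) = 478 - 5p.
478 - 5p = -365 + 4p gives seller price ps = 281/3; buyers pay pb = 281/3 + 33 = 380/3.
New quantity: q = 643 − 5(380/3) = 29/3.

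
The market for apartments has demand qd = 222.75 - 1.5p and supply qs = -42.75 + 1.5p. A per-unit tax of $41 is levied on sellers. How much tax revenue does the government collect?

Tax revenue = 2429.25

Pre-tax equilibrium: p* = 88.5, q* = 90.
Tax on sellers shifts supply to qs = -42.75 + 1.5(p − 41) = -104.25 + 1.5p.
222.75 - 1.5p = -104.25 + 1.5p gives buyer price pb = 109; sellers receive ps = 109 − 41 = 68.
New quantity: q = 222.75 − 1.5(109) = 59.25.
Revenue = 41 × 59.25 = 2429.25.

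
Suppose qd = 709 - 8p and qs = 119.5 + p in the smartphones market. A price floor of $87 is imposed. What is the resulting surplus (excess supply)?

Equilibrium price would be p* = 65.5, so the floor at 87 binds.
At p = 87: qd = 13, qs = 206.5.
Surplus = 206.5 − 13 = 193.5.

Surplus = 193.5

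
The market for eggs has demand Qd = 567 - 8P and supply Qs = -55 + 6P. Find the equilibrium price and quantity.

P* = 311/7, Q* = 1481/7

Set Qd = Qs: 567 - 8P = -55 + 6P.
622 = 14P, so P* = 311/7.
Q* = 567 − 8(311/7) = 1481/7.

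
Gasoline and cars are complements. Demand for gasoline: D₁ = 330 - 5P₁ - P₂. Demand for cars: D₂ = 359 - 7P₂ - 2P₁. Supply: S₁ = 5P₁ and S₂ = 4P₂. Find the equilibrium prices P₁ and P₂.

Market 1: 330 - 5P₁ - P₂ = 5P₁ → 10P₁ + P₂ = 330.
Market 2: 11P₂ + 2P₁ = 359.
Eliminating P₂: 11×(1) − 1×(2) gives 108P₁ = 3271, so P₁ = 3271/108.
Back-substitute into (2): P₂ = (359 − 2×3271/108) / 11 = 1465/54.

P₁ = 3271/108, P₂ = 1465/54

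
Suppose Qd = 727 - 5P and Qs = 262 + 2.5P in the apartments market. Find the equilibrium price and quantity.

P* = 62, Q* = 417

Set Qd = Qs: 727 - 5P = 262 + 2.5P.
465 = 7.5P, so P* = 62.
Q* = 727 − 5(62) = 417.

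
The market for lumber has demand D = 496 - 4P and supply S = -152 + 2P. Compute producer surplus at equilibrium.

Equilibrium: 496 - 4P = -152 + 2P gives P* = 108, Q* = 64.
Supply starts at P = 76 (where S = 0).
PS = ½(108 − 76)(64) = 1024.

Producer surplus = 1024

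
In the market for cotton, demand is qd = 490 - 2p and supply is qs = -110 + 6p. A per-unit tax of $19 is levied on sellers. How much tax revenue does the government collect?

Tax revenue = 5918.5

Pre-tax equilibrium: p* = 75, q* = 340.
Tax on sellers shifts supply to qs = -110 + 6(p − 19) = -224 + 6p.
490 - 2p = -224 + 6p gives buyer price pb = 89.25; sellers receive ps = 89.25 − 19 = 70.25.
New quantity: q = 490 − 2(89.25) = 311.5.
Revenue = 19 × 311.5 = 5918.5.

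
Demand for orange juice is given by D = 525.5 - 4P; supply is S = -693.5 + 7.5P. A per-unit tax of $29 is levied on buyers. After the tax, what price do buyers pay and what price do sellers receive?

Pre-tax equilibrium: P* = 106, Q* = 101.5.
Tax on buyers shifts demand to D = 525.5 − 4(P + 29) = 409.5 - 4P.
409.5 - 4P = -693.5 + 7.5P gives seller price Ps = 2206/23; buyers pay Pb = 2206/23 + 29 = 2873/23.
New quantity: Q = 525.5 − 4(2873/23) = 1189/46.

Buyers pay 2873/23, sellers receive 2206/23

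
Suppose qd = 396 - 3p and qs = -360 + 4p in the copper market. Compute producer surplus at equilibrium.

Equilibrium: 396 - 3p = -360 + 4p gives p* = 108, q* = 72.
Supply starts at p = 90 (where qs = 0).
PS = ½(108 − 90)(72) = 648.

Producer surplus = 648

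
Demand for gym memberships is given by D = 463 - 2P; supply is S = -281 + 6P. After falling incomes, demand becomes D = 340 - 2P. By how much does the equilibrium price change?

ΔP = -15.375

Original equilibrium: P* = 93, Q* = 277.
New equilibrium: 340 - 2P = -281 + 6P, so 621 = 8P and P' = 77.625; Q' = 340 − 2(77.625) = 184.75.
Change in price: 77.625 − 93 = -15.375.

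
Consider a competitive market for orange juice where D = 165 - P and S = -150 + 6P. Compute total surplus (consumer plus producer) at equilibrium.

Equilibrium: 165 - P = -150 + 6P gives P* = 45, Q* = 120.
Demand choke price: P = 165; supply starts at P = 25.
CS = ½(165 − 45)(120) = 7200; PS = ½(45 − 25)(120) = 1200.

Total surplus = 8400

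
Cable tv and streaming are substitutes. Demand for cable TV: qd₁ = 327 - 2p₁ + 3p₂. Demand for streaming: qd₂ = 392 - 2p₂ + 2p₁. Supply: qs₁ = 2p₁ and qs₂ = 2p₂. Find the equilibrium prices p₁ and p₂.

p₁ = 248.4, p₂ = 222.2

Market 1: 327 - 2p₁ + 3p₂ = 2p₁ → 4p₁ - 3p₂ = 327.
Market 2: 4p₂ - 2p₁ = 392.
Eliminating p₂: 4×(1) + 3×(2) gives 10p₁ = 2484, so p₁ = 248.4.
Back-substitute into (2): p₂ = (392 + 2×248.4) / 4 = 222.2.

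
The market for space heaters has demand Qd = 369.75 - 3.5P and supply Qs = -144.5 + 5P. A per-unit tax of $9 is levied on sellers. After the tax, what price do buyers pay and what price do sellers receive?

Buyers pay 2237/34, sellers receive 1931/34

Pre-tax equilibrium: P* = 60.5, Q* = 158.
Tax on sellers shifts supply to Qs = -144.5 + 5(P − 9) = -189.5 + 5P.
369.75 - 3.5P = -189.5 + 5P gives buyer price Pb = 2237/34; sellers receive Ps = 2237/34 − 9 = 1931/34.
New quantity: Q = 369.75 − 3.5(2237/34) = 2371/17.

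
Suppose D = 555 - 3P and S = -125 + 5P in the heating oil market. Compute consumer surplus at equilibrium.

Equilibrium: 555 - 3P = -125 + 5P gives P* = 85, Q* = 300.
Demand choke price (D = 0): P = 185.
CS = ½(185 − 85)(300) = 15000.

Consumer surplus = 15000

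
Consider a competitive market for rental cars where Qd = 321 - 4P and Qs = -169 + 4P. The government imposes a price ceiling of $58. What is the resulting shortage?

Shortage = 26

Equilibrium price would be P* = 61.25, so the ceiling at 58 binds.
At P = 58: Qd = 321 − 4(58) = 89, Qs = -169 + 4(58) = 63.
Shortage = 89 − 63 = 26.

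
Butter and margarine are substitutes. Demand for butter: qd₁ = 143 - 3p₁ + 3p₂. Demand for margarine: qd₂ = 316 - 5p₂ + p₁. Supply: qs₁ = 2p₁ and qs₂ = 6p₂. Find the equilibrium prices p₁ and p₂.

p₁ = 2521/52, p₂ = 1723/52

Market 1: 143 - 3p₁ + 3p₂ = 2p₁ → 5p₁ - 3p₂ = 143.
Market 2: 11p₂ - p₁ = 316.
Eliminating p₂: 11×(1) + 3×(2) gives 52p₁ = 2521, so p₁ = 2521/52.
Back-substitute into (2): p₂ = (316 + 1×2521/52) / 11 = 1723/52.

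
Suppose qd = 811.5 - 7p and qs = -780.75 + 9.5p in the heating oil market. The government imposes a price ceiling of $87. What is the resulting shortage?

Equilibrium price would be p* = 96.5, so the ceiling at 87 binds.
At p = 87: qd = 811.5 − 7(87) = 202.5, qs = -780.75 + 9.5(87) = 45.75.
Shortage = 202.5 − 45.75 = 156.75.

Shortage = 156.75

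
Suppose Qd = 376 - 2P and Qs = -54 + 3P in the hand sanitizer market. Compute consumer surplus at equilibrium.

Consumer surplus = 10404

Equilibrium: 376 - 2P = -54 + 3P gives P* = 86, Q* = 204.
Demand choke price (Qd = 0): P = 188.
CS = ½(188 − 86)(204) = 10404.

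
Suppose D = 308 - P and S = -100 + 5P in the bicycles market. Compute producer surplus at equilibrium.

Producer surplus = 5760

Equilibrium: 308 - P = -100 + 5P gives P* = 68, Q* = 240.
Supply starts at P = 20 (where S = 0).
PS = ½(68 − 20)(240) = 5760.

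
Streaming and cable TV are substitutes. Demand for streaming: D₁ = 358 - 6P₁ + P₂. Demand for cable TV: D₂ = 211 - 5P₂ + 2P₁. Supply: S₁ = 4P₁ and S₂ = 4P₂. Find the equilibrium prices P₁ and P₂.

P₁ = 3433/88, P₂ = 1413/44

Market 1: 358 - 6P₁ + P₂ = 4P₁ → 10P₁ - P₂ = 358.
Market 2: 9P₂ - 2P₁ = 211.
Eliminating P₂: 9×(1) + 1×(2) gives 88P₁ = 3433, so P₁ = 3433/88.
Back-substitute into (2): P₂ = (211 + 2×3433/88) / 9 = 1413/44.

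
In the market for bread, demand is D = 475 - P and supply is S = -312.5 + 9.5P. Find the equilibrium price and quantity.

P* = 75, Q* = 400

Set D = S: 475 - P = -312.5 + 9.5P.
787.5 = 10.5P, so P* = 75.
Q* = 475 − 1(75) = 400.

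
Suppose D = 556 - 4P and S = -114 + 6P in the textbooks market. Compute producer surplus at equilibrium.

Producer surplus = 6912

Equilibrium: 556 - 4P = -114 + 6P gives P* = 67, Q* = 288.
Supply starts at P = 19 (where S = 0).
PS = ½(67 − 19)(288) = 6912.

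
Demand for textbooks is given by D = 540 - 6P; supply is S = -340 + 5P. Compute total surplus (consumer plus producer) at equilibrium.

Equilibrium: 540 - 6P = -340 + 5P gives P* = 80, Q* = 60.
Demand choke price: P = 90; supply starts at P = 68.
CS = ½(90 − 80)(60) = 300; PS = ½(80 − 68)(60) = 360.

Total surplus = 660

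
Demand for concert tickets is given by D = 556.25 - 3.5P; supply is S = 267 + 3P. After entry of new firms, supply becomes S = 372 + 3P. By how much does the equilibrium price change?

ΔP = -210/13

Original equilibrium: P* = 44.5, Q* = 400.5.
New equilibrium: 556.25 - 3.5P = 372 + 3P, so 184.25 = 6.5P and P' = 737/26; Q' = 556.25 − 3.5(737/26) = 11883/26.
Change in price: 737/26 − 44.5 = -210/13.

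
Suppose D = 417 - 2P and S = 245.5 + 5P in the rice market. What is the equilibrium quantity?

Set D = S: 417 - 2P = 245.5 + 5P.
171.5 = 7P, so P* = 24.5.
Q* = 417 − 2(24.5) = 368.

Q* = 368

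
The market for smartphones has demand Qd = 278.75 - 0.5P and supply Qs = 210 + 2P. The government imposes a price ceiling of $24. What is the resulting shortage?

Equilibrium price would be P* = 27.5, so the ceiling at 24 binds.
At P = 24: Qd = 278.75 − 0.5(24) = 266.75, Qs = 210 + 2(24) = 258.
Shortage = 266.75 − 258 = 8.75.

Shortage = 8.75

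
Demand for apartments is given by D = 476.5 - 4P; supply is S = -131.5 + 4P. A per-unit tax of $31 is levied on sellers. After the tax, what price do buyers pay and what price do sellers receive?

Buyers pay $91.5, sellers receive $60.5

Pre-tax equilibrium: P* = 76, Q* = 172.5.
Tax on sellers shifts supply to S = -131.5 + 4(P − 31) = -255.5 + 4P.
476.5 - 4P = -255.5 + 4P gives buyer price Pb = 91.5; sellers receive Ps = 91.5 − 31 = 60.5.
New quantity: Q = 476.5 − 4(91.5) = 110.5.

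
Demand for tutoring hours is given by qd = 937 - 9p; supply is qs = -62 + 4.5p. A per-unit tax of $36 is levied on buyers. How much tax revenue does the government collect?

Tax revenue = 5868

Pre-tax equilibrium: p* = 74, q* = 271.
Tax on buyers shifts demand to qd = 937 − 9(p + 36) = 613 - 9p.
613 - 9p = -62 + 4.5p gives seller price ps = 50; buyers pay pb = 50 + 36 = 86.
New quantity: q = 937 − 9(86) = 163.
Revenue = 36 × 163 = 5868.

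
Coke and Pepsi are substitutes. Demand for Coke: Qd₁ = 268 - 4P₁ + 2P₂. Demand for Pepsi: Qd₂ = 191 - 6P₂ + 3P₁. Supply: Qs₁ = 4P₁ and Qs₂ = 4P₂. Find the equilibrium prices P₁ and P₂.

Market 1: 268 - 4P₁ + 2P₂ = 4P₁ → 8P₁ - 2P₂ = 268.
Market 2: 10P₂ - 3P₁ = 191.
Eliminating P₂: 10×(1) + 2×(2) gives 74P₁ = 3062, so P₁ = 1531/37.
Back-substitute into (2): P₂ = (191 + 3×1531/37) / 10 = 1166/37.

P₁ = 1531/37, P₂ = 1166/37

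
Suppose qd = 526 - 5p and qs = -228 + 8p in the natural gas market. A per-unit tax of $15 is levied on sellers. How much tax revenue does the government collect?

Pre-tax equilibrium: p* = 58, q* = 236.
Tax on sellers shifts supply to qs = -228 + 8(p − 15) = -348 + 8p.
526 - 5p = -348 + 8p gives buyer price pb = 874/13; sellers receive ps = 874/13 − 15 = 679/13.
New quantity: q = 526 − 5(874/13) = 2468/13.
Revenue = 15 × 2468/13 = 37020/13.

Tax revenue = 37020/13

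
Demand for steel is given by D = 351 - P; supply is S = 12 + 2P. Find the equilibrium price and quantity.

P* = 113, Q* = 238

Set D = S: 351 - P = 12 + 2P.
339 = 3P, so P* = 113.
Q* = 351 − 1(113) = 238.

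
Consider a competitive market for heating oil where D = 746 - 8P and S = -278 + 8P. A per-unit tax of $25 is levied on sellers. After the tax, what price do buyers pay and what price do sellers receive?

Pre-tax equilibrium: P* = 64, Q* = 234.
Tax on sellers shifts supply to S = -278 + 8(P − 25) = -478 + 8P.
746 - 8P = -478 + 8P gives buyer price Pb = 76.5; sellers receive Ps = 76.5 − 25 = 51.5.
New quantity: Q = 746 − 8(76.5) = 134.

Buyers pay $76.5, sellers receive $51.5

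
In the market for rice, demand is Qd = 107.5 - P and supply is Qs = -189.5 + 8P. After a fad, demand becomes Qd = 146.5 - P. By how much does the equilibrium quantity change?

ΔQ = 104/3

Original equilibrium: P* = 33, Q* = 74.5.
New equilibrium: 146.5 - P = -189.5 + 8P, so 336 = 9P and P' = 112/3; Q' = 146.5 − 1(112/3) = 655/6.
Change in quantity: 655/6 − 74.5 = 104/3.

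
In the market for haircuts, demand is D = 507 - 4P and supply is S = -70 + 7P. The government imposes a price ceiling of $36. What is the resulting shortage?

Equilibrium price would be P* = 577/11, so the ceiling at 36 binds.
At P = 36: D = 507 − 4(36) = 363, S = -70 + 7(36) = 182.
Shortage = 363 − 182 = 181.

Shortage = 181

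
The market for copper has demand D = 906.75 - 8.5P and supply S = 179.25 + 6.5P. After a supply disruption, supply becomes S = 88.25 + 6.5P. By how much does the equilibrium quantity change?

Original equilibrium: P* = 48.5, Q* = 494.5.
New equilibrium: 906.75 - 8.5P = 88.25 + 6.5P, so 818.5 = 15P and P' = 1637/30; Q' = 906.75 − 8.5(1637/30) = 6644/15.
Change in quantity: 6644/15 − 494.5 = -1547/30.

ΔQ = -1547/30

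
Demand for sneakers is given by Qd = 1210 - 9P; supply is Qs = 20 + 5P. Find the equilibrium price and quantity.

Set Qd = Qs: 1210 - 9P = 20 + 5P.
1190 = 14P, so P* = 85.
Q* = 1210 − 9(85) = 445.

P* = 85, Q* = 445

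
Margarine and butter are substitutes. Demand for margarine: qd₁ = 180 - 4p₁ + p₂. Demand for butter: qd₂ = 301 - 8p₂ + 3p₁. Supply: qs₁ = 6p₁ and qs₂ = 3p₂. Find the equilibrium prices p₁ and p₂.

Market 1: 180 - 4p₁ + p₂ = 6p₁ → 10p₁ - p₂ = 180.
Market 2: 11p₂ - 3p₁ = 301.
Eliminating p₂: 11×(1) + 1×(2) gives 107p₁ = 2281, so p₁ = 2281/107.
Back-substitute into (2): p₂ = (301 + 3×2281/107) / 11 = 3550/107.

p₁ = 2281/107, p₂ = 3550/107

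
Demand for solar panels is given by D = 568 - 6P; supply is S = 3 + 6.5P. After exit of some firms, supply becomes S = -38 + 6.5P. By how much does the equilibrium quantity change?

Original equilibrium: P* = 45.2, Q* = 296.8.
New equilibrium: 568 - 6P = -38 + 6.5P, so 606 = 12.5P and P' = 48.48; Q' = 568 − 6(48.48) = 277.12.
Change in quantity: 277.12 − 296.8 = -19.68.

ΔQ = -19.68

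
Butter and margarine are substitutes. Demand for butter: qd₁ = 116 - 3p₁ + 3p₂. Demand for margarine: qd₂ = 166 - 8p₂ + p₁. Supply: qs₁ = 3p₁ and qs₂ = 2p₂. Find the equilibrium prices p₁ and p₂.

Market 1: 116 - 3p₁ + 3p₂ = 3p₁ → 6p₁ - 3p₂ = 116.
Market 2: 10p₂ - p₁ = 166.
Eliminating p₂: 10×(1) + 3×(2) gives 57p₁ = 1658, so p₁ = 1658/57.
Back-substitute into (2): p₂ = (166 + 1×1658/57) / 10 = 1112/57.

p₁ = 1658/57, p₂ = 1112/57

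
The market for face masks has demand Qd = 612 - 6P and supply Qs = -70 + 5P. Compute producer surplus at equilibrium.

Equilibrium: 612 - 6P = -70 + 5P gives P* = 62, Q* = 240.
Supply starts at P = 14 (where Qs = 0).
PS = ½(62 − 14)(240) = 5760.

Producer surplus = 5760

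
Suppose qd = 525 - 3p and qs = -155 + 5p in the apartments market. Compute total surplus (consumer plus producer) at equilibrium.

Equilibrium: 525 - 3p = -155 + 5p gives p* = 85, q* = 270.
Demand choke price: p = 175; supply starts at p = 31.
CS = ½(175 − 85)(270) = 12150; PS = ½(85 − 31)(270) = 7290.

Total surplus = 19440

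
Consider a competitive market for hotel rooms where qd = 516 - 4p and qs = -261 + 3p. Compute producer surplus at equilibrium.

Producer surplus = 864

Equilibrium: 516 - 4p = -261 + 3p gives p* = 111, q* = 72.
Supply starts at p = 87 (where qs = 0).
PS = ½(111 − 87)(72) = 864.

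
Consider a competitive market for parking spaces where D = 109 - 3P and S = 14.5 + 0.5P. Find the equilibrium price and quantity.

P* = 27, Q* = 28

Set D = S: 109 - 3P = 14.5 + 0.5P.
94.5 = 3.5P, so P* = 27.
Q* = 109 − 3(27) = 28.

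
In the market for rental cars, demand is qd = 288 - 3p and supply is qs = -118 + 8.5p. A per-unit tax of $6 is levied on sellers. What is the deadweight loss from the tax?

Pre-tax equilibrium: p* = 812/23, q* = 4188/23.
Tax on sellers shifts supply to qs = -118 + 8.5(p − 6) = -169 + 8.5p.
288 - 3p = -169 + 8.5p gives buyer price pb = 914/23; sellers receive ps = 914/23 − 6 = 776/23.
New quantity: q = 288 − 3(914/23) = 3882/23.
DWL = ½ × 6 × (4188/23 − 3882/23) = 918/23.

Deadweight loss = 918/23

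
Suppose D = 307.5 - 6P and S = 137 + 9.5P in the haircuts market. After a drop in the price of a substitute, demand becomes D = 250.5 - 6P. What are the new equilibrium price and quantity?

Original equilibrium: P* = 11, Q* = 241.5.
New equilibrium: 250.5 - 6P = 137 + 9.5P, so 113.5 = 15.5P and P' = 227/31; Q' = 250.5 − 6(227/31) = 12807/62.

P' = 227/31, Q' = 12807/62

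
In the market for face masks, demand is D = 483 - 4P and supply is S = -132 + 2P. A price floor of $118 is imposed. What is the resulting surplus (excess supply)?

Equilibrium price would be P* = 102.5, so the floor at 118 binds.
At P = 118: D = 11, S = 104.
Surplus = 104 − 11 = 93.

Surplus = 93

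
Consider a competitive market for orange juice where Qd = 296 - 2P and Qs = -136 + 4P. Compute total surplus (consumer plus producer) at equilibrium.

Total surplus = 8664

Equilibrium: 296 - 2P = -136 + 4P gives P* = 72, Q* = 152.
Demand choke price: P = 148; supply starts at P = 34.
CS = ½(148 − 72)(152) = 5776; PS = ½(72 − 34)(152) = 2888.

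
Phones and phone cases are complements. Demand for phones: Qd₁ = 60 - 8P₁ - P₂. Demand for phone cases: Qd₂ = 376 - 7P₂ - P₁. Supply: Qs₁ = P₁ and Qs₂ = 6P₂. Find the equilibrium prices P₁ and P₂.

Market 1: 60 - 8P₁ - P₂ = P₁ → 9P₁ + P₂ = 60.
Market 2: 13P₂ + P₁ = 376.
Eliminating P₂: 13×(1) − 1×(2) gives 116P₁ = 404, so P₁ = 101/29.
Back-substitute into (2): P₂ = (376 − 1×101/29) / 13 = 831/29.

P₁ = 101/29, P₂ = 831/29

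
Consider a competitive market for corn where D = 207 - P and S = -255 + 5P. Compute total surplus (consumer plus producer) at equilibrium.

Total surplus = 10140

Equilibrium: 207 - P = -255 + 5P gives P* = 77, Q* = 130.
Demand choke price: P = 207; supply starts at P = 51.
CS = ½(207 − 77)(130) = 8450; PS = ½(77 − 51)(130) = 1690.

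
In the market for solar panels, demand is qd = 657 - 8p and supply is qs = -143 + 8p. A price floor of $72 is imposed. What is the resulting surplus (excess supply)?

Equilibrium price would be p* = 50, so the floor at 72 binds.
At p = 72: qd = 81, qs = 433.
Surplus = 433 − 81 = 352.

Surplus = 352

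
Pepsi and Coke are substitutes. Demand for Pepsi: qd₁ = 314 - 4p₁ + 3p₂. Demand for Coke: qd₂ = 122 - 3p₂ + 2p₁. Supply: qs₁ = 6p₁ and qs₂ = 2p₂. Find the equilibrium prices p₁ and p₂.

Market 1: 314 - 4p₁ + 3p₂ = 6p₁ → 10p₁ - 3p₂ = 314.
Market 2: 5p₂ - 2p₁ = 122.
Eliminating p₂: 5×(1) + 3×(2) gives 44p₁ = 1936, so p₁ = 44.
Back-substitute into (2): p₂ = (122 + 2×44) / 5 = 42.

p₁ = 44, p₂ = 42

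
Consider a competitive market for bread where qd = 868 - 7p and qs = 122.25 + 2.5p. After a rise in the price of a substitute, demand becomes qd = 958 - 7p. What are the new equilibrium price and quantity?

Original equilibrium: p* = 78.5, q* = 318.5.
New equilibrium: 958 - 7p = 122.25 + 2.5p, so 835.75 = 9.5p and p' = 3343/38; q' = 958 − 7(3343/38) = 13003/38.

p' = 3343/38, q' = 13003/38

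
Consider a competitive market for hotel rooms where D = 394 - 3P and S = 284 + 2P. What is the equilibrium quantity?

Set D = S: 394 - 3P = 284 + 2P.
110 = 5P, so P* = 22.
Q* = 394 − 3(22) = 328.

Q* = 328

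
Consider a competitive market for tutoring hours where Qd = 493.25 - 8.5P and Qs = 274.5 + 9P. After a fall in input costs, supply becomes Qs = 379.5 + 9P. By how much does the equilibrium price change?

ΔP = -6

Original equilibrium: P* = 12.5, Q* = 387.
New equilibrium: 493.25 - 8.5P = 379.5 + 9P, so 113.75 = 17.5P and P' = 6.5; Q' = 493.25 − 8.5(6.5) = 438.
Change in price: 6.5 − 12.5 = -6.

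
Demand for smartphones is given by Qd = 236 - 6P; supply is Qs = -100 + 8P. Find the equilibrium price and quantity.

P* = 24, Q* = 92

Set Qd = Qs: 236 - 6P = -100 + 8P.
336 = 14P, so P* = 24.
Q* = 236 − 6(24) = 92.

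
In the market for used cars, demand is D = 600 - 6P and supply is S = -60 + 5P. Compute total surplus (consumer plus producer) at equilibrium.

Equilibrium: 600 - 6P = -60 + 5P gives P* = 60, Q* = 240.
Demand choke price: P = 100; supply starts at P = 12.
CS = ½(100 − 60)(240) = 4800; PS = ½(60 − 12)(240) = 5760.

Total surplus = 10560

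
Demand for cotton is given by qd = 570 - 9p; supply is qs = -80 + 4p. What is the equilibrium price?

Set qd = qs: 570 - 9p = -80 + 4p.
650 = 13p, so p* = 50.
q* = 570 − 9(50) = 120.

p* = 50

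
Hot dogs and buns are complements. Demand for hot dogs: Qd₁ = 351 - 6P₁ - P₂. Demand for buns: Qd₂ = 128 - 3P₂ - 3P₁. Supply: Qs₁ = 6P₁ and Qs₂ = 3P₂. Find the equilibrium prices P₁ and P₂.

P₁ = 86/3, P₂ = 7

Market 1: 351 - 6P₁ - P₂ = 6P₁ → 12P₁ + P₂ = 351.
Market 2: 6P₂ + 3P₁ = 128.
Eliminating P₂: 6×(1) − 1×(2) gives 69P₁ = 1978, so P₁ = 86/3.
Back-substitute into (2): P₂ = (128 − 3×86/3) / 6 = 7.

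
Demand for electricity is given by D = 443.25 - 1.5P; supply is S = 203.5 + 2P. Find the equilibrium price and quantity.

P* = 68.5, Q* = 340.5

Set D = S: 443.25 - 1.5P = 203.5 + 2P.
239.75 = 3.5P, so P* = 68.5.
Q* = 443.25 − 1.5(68.5) = 340.5.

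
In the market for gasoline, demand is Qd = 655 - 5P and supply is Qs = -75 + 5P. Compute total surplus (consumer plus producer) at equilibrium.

Total surplus = 16820

Equilibrium: 655 - 5P = -75 + 5P gives P* = 73, Q* = 290.
Demand choke price: P = 131; supply starts at P = 15.
CS = ½(131 − 73)(290) = 8410; PS = ½(73 − 15)(290) = 8410.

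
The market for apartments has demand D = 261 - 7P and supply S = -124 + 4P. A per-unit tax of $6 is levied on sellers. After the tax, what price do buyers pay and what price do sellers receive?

Buyers pay 409/11, sellers receive 343/11

Pre-tax equilibrium: P* = 35, Q* = 16.
Tax on sellers shifts supply to S = -124 + 4(P − 6) = -148 + 4P.
261 - 7P = -148 + 4P gives buyer price Pb = 409/11; sellers receive Ps = 409/11 − 6 = 343/11.
New quantity: Q = 261 − 7(409/11) = 8/11.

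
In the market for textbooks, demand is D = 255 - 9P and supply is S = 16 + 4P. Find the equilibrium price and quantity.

Set D = S: 255 - 9P = 16 + 4P.
239 = 13P, so P* = 239/13.
Q* = 255 − 9(239/13) = 1164/13.

P* = 239/13, Q* = 1164/13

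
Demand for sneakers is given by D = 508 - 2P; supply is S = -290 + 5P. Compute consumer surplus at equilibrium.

Consumer surplus = 19600

Equilibrium: 508 - 2P = -290 + 5P gives P* = 114, Q* = 280.
Demand choke price (D = 0): P = 254.
CS = ½(254 − 114)(280) = 19600.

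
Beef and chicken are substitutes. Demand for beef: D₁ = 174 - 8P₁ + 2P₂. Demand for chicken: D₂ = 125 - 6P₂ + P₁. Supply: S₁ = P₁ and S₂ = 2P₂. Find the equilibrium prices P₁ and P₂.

Market 1: 174 - 8P₁ + 2P₂ = P₁ → 9P₁ - 2P₂ = 174.
Market 2: 8P₂ - P₁ = 125.
Eliminating P₂: 8×(1) + 2×(2) gives 70P₁ = 1642, so P₁ = 821/35.
Back-substitute into (2): P₂ = (125 + 1×821/35) / 8 = 1299/70.

P₁ = 821/35, P₂ = 1299/70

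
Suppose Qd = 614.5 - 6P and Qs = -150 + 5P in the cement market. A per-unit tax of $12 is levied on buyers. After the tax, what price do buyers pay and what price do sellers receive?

Buyers pay 1649/22, sellers receive 1385/22

Pre-tax equilibrium: P* = 69.5, Q* = 197.5.
Tax on buyers shifts demand to Qd = 614.5 − 6(P + 12) = 542.5 - 6P.
542.5 - 6P = -150 + 5P gives seller price Ps = 1385/22; buyers pay Pb = 1385/22 + 12 = 1649/22.
New quantity: Q = 614.5 − 6(1649/22) = 3625/22.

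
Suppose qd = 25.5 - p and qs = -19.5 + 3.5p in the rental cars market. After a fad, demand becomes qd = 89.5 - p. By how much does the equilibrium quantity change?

Original equilibrium: p* = 10, q* = 15.5.
New equilibrium: 89.5 - p = -19.5 + 3.5p, so 109 = 4.5p and p' = 218/9; q' = 89.5 − 1(218/9) = 1175/18.
Change in quantity: 1175/18 − 15.5 = 448/9.

Δq = 448/9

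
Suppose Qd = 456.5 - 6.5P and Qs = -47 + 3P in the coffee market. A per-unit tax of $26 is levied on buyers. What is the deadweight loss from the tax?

Deadweight loss = 13182/19

Pre-tax equilibrium: P* = 53, Q* = 112.
Tax on buyers shifts demand to Qd = 456.5 − 6.5(P + 26) = 287.5 - 6.5P.
287.5 - 6.5P = -47 + 3P gives seller price Ps = 669/19; buyers pay Pb = 669/19 + 26 = 1163/19.
New quantity: Q = 456.5 − 6.5(1163/19) = 1114/19.
DWL = ½ × 26 × (112 − 1114/19) = 13182/19.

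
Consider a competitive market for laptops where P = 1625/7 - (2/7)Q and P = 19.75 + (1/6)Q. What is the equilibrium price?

Set the two price expressions equal: 1625/7 - (2/7)Q = 19.75 + (1/6)Q.
5947/28 = (19/42)Q, so Q* = 469.5.
P* = 1625/7 − (2/7)(469.5) = 98.

P* = 98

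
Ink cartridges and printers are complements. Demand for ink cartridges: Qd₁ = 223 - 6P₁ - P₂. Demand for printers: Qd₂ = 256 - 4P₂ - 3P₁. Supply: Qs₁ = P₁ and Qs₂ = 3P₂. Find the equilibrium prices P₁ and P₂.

Market 1: 223 - 6P₁ - P₂ = P₁ → 7P₁ + P₂ = 223.
Market 2: 7P₂ + 3P₁ = 256.
Eliminating P₂: 7×(1) − 1×(2) gives 46P₁ = 1305, so P₁ = 1305/46.
Back-substitute into (2): P₂ = (256 − 3×1305/46) / 7 = 1123/46.

P₁ = 1305/46, P₂ = 1123/46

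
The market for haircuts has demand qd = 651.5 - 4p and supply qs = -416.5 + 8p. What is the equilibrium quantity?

q* = 295.5

Set qd = qs: 651.5 - 4p = -416.5 + 8p.
1068 = 12p, so p* = 89.
q* = 651.5 − 4(89) = 295.5.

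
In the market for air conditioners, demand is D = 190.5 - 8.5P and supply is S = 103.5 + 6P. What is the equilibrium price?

Set D = S: 190.5 - 8.5P = 103.5 + 6P.
87 = 14.5P, so P* = 6.
Q* = 190.5 − 8.5(6) = 139.5.

P* = 6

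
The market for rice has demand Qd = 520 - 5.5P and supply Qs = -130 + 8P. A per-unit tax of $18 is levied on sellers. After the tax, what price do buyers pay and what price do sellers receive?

Pre-tax equilibrium: P* = 1300/27, Q* = 6890/27.
Tax on sellers shifts supply to Qs = -130 + 8(P − 18) = -274 + 8P.
520 - 5.5P = -274 + 8P gives buyer price Pb = 1588/27; sellers receive Ps = 1588/27 − 18 = 1102/27.
New quantity: Q = 520 − 5.5(1588/27) = 5306/27.

Buyers pay 1588/27, sellers receive 1102/27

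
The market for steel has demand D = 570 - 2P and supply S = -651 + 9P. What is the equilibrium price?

Set D = S: 570 - 2P = -651 + 9P.
1221 = 11P, so P* = 111.
Q* = 570 − 2(111) = 348.

P* = 111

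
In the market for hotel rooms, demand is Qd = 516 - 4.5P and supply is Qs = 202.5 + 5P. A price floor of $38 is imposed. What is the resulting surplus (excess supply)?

Equilibrium price would be P* = 33, so the floor at 38 binds.
At P = 38: Qd = 345, Qs = 392.5.
Surplus = 392.5 − 345 = 47.5.

Surplus = 47.5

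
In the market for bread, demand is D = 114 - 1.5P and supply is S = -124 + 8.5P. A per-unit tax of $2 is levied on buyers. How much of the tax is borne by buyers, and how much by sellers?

Pre-tax equilibrium: P* = 23.8, Q* = 78.3.
Tax on buyers shifts demand to D = 114 − 1.5(P + 2) = 111 - 1.5P.
111 - 1.5P = -124 + 8.5P gives seller price Ps = 23.5; buyers pay Pb = 23.5 + 2 = 25.5.
New quantity: Q = 114 − 1.5(25.5) = 75.75.
Buyer burden = 25.5 − 23.8 = 1.7; seller burden = 23.8 − 23.5 = 0.3.

Buyers bear $1.7, sellers bear $0.3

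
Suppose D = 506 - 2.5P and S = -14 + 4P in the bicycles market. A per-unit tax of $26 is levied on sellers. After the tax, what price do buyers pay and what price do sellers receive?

Buyers pay $96, sellers receive $70

Pre-tax equilibrium: P* = 80, Q* = 306.
Tax on sellers shifts supply to S = -14 + 4(P − 26) = -118 + 4P.
506 - 2.5P = -118 + 4P gives buyer price Pb = 96; sellers receive Ps = 96 − 26 = 70.
New quantity: Q = 506 − 2.5(96) = 266.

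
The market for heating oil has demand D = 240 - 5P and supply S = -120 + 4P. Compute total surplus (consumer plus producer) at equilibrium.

Total surplus = 360

Equilibrium: 240 - 5P = -120 + 4P gives P* = 40, Q* = 40.
Demand choke price: P = 48; supply starts at P = 30.
CS = ½(48 − 40)(40) = 160; PS = ½(40 − 30)(40) = 200.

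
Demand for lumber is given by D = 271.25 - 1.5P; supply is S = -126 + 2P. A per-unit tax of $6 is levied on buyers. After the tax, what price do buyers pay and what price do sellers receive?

Pre-tax equilibrium: P* = 113.5, Q* = 101.
Tax on buyers shifts demand to D = 271.25 − 1.5(P + 6) = 262.25 - 1.5P.
262.25 - 1.5P = -126 + 2P gives seller price Ps = 1553/14; buyers pay Pb = 1553/14 + 6 = 1637/14.
New quantity: Q = 271.25 − 1.5(1637/14) = 671/7.

Buyers pay 1637/14, sellers receive 1553/14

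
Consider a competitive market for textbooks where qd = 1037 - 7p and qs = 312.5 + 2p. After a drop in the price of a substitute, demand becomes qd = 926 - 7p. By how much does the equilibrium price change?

Original equilibrium: p* = 80.5, q* = 473.5.
New equilibrium: 926 - 7p = 312.5 + 2p, so 613.5 = 9p and p' = 409/6; q' = 926 − 7(409/6) = 2693/6.
Change in price: 409/6 − 80.5 = -37/3.

Δp = -37/3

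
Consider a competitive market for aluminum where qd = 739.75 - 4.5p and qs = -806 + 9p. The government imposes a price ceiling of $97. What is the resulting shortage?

Equilibrium price would be p* = 114.5, so the ceiling at 97 binds.
At p = 97: qd = 739.75 − 4.5(97) = 303.25, qs = -806 + 9(97) = 67.
Shortage = 303.25 − 67 = 236.25.

Shortage = 236.25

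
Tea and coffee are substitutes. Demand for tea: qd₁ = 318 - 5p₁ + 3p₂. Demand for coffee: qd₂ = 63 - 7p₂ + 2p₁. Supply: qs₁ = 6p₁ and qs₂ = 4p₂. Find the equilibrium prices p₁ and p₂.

Market 1: 318 - 5p₁ + 3p₂ = 6p₁ → 11p₁ - 3p₂ = 318.
Market 2: 11p₂ - 2p₁ = 63.
Eliminating p₂: 11×(1) + 3×(2) gives 115p₁ = 3687, so p₁ = 3687/115.
Back-substitute into (2): p₂ = (63 + 2×3687/115) / 11 = 1329/115.

p₁ = 3687/115, p₂ = 1329/115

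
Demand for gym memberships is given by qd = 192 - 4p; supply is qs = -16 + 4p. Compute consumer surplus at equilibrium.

Consumer surplus = 968

Equilibrium: 192 - 4p = -16 + 4p gives p* = 26, q* = 88.
Demand choke price (qd = 0): p = 48.
CS = ½(48 − 26)(88) = 968.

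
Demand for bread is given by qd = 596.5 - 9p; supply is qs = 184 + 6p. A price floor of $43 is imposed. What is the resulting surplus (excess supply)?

Equilibrium price would be p* = 27.5, so the floor at 43 binds.
At p = 43: qd = 209.5, qs = 442.
Surplus = 442 − 209.5 = 232.5.

Surplus = 232.5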